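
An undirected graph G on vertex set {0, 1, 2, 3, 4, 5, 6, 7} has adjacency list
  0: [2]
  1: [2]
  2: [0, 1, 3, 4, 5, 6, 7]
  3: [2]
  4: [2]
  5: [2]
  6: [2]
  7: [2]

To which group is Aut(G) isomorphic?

Vertex 2 has degree 7 and every other vertex has degree 1, so G is the star K_{1,7} with centre 2. The 7 leaves are pairwise interchangeable while the centre is fixed, giving Aut(G) = S_7.

the symmetric group on 7 letters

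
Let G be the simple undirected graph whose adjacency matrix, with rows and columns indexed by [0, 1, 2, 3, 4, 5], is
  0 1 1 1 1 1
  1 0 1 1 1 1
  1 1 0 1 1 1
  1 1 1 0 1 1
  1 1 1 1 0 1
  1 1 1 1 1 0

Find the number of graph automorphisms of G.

Every vertex has degree 5, so G is the complete graph K_6. Any permutation of the 6 vertices preserves K_6, so Aut(K_6) = S_6 of order 6! = 720.

720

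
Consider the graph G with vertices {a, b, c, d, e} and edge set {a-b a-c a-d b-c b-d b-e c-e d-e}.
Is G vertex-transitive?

No

Vertex b is the only vertex of degree 4, so every automorphism fixes it; G is not vertex-transitive.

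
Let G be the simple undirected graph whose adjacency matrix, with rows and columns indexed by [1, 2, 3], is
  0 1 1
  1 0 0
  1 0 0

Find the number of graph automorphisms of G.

2

The degree sequence is [2, 1, 1]; the two degree-1 vertices 2 and 3 are the ends of a path, so G = P_3. A path has exactly one nontrivial symmetry — reversal — giving Aut(G) of order 2.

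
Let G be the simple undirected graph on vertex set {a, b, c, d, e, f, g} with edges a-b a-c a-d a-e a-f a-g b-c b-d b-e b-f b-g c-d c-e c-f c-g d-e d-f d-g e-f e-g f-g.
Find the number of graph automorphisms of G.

5040

Every vertex has degree 6, so G is the complete graph K_7. Any permutation of the 7 vertices preserves K_7, so Aut(K_7) = S_7 of order 7! = 5040.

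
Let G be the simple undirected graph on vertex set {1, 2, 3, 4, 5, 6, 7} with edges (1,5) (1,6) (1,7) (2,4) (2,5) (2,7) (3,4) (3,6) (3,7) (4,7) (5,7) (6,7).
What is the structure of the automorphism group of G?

Vertex 7 is the unique vertex of degree 6; the remaining 6 vertices each have degree 3 and induce a cycle, so G is the wheel on 7 vertices with hub 7. Every automorphism fixes the hub and acts on the rim 6-cycle, so Aut(G) ≅ Aut(C_6) = D_6 of order 12.

D_6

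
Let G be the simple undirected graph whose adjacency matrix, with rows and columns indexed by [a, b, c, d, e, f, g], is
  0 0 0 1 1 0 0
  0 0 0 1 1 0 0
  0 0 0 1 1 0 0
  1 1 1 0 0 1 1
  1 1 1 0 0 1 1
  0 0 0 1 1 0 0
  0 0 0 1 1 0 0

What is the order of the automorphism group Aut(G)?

The vertices split by degree into {d, e} (degree 5) and {a, b, c, f, g} (degree 2); every edge runs between the two parts, so G is the complete bipartite graph K_{2,5}. The parts have unequal sizes, so no automorphism swaps them; each part is permuted independently, giving S_2 × S_5 of order 2!·5! = 240.

240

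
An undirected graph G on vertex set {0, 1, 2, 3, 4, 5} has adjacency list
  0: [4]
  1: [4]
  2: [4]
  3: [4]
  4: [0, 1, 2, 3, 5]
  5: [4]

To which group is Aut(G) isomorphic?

the symmetric group on 5 letters

Vertex 4 has degree 5 and every other vertex has degree 1, so G is the star K_{1,5} with centre 4. The 5 leaves are pairwise interchangeable while the centre is fixed, giving Aut(G) = S_5.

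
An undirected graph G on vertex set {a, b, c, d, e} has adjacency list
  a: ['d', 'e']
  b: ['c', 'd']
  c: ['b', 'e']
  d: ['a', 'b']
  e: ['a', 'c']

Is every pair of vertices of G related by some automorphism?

G is 2-regular and connected on 5 vertices, i.e. the cycle C_5. C_5 has 5 rotations and 5 reflections, so Aut(C_5) ≅ D_5 of order 10. This group acts transitively on the 5 vertices.

Yes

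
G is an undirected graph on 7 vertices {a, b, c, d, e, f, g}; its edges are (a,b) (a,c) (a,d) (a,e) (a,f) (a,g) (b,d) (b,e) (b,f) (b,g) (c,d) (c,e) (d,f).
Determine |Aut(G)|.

1

Degrees alone do not determine every vertex (e.g. c and e both have degree 3), but their neighbour-degree multisets differ: N(c) has degrees [3, 4, 6] while N(e) has degrees [3, 5, 6]. Repeating this refinement separates all vertices, so the only automorphism is the identity.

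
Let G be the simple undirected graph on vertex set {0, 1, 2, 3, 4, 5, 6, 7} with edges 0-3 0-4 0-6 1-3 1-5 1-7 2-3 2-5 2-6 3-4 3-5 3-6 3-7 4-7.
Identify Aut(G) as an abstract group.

D_7

Vertex 3 is the unique vertex of degree 7; the remaining 7 vertices each have degree 3 and induce a cycle, so G is the wheel on 8 vertices with hub 3. With the hub fixed, the remaining symmetry is that of the rim cycle C_7, giving the dihedral group D_7.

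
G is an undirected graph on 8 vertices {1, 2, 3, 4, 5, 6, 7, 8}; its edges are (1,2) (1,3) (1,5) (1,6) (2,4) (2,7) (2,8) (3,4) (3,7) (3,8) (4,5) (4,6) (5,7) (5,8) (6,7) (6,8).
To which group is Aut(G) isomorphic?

S_4 ≀ Z_2

G is 4-regular and bipartite with parts {2, 3, 5, 6} and {1, 4, 7, 8} (each part is independent and every cross-pair is an edge), so G = K_{4,4}. Aut(K_{4,4}) is the wreath product S_4 ≀ Z_2: permute within each part, then optionally swap the parts; |Aut| = 2·(4!)² = 1152.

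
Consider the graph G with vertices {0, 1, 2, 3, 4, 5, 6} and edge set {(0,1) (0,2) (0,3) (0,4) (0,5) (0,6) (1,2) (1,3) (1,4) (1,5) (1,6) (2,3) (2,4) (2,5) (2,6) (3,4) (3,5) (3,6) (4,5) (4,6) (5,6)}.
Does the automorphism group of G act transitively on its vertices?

Yes

Every vertex has degree 6, so G is the complete graph K_7. Any permutation of the 7 vertices preserves K_7, so Aut(K_7) = S_7 of order 7! = 5040. This group acts transitively on the 7 vertices.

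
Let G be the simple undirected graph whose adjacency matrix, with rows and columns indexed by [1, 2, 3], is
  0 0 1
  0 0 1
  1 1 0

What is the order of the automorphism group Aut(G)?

The degree sequence is [1, 1, 2]; the two degree-1 vertices 1 and 2 are the ends of a path, so G = P_3. The only nontrivial automorphism of a path is the end-to-end reflection, so Aut(G) ≅ Z_2.

2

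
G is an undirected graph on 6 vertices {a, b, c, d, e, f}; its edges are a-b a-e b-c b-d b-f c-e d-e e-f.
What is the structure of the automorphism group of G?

The vertices split by degree into {b, e} (degree 4) and {a, c, d, f} (degree 2); every edge runs between the two parts, so G is the complete bipartite graph K_{2,4}. The parts have unequal sizes, so no automorphism swaps them; each part is permuted independently, giving S_4 × S_2 of order 4!·2! = 48.

S_4 × S_2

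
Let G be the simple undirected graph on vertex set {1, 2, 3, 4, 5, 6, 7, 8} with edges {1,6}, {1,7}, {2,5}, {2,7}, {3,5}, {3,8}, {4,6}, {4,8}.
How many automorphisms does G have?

Every vertex has degree 2 and the graph is connected, so G is the 8-cycle C_8. The automorphisms of the 8-cycle are exactly the symmetries of a regular 8-gon: the dihedral group D_8, |D_8| = 16.

16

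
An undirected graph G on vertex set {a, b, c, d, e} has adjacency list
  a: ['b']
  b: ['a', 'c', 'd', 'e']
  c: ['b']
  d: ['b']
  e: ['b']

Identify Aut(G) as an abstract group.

Vertex b has degree 4 and every other vertex has degree 1, so G is the star K_{1,4} with centre b. The 4 leaves are pairwise interchangeable while the centre is fixed, giving Aut(G) = S_4.

S_4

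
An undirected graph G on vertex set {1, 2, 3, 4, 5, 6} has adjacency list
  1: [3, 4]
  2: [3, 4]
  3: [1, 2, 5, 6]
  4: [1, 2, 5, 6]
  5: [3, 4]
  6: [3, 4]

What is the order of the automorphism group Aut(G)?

The vertices split by degree into {3, 4} (degree 4) and {1, 2, 5, 6} (degree 2); every edge runs between the two parts, so G is the complete bipartite graph K_{2,4}. Automorphisms preserve the bipartition setwise (since the parts differ in size) and act as S_2 × S_4 within it; |Aut| = 48.

48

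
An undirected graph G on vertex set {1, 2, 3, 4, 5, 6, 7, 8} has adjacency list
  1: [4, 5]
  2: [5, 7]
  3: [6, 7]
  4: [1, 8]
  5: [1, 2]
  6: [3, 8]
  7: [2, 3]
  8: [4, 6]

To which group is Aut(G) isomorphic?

the dihedral group of order 16

Every vertex has degree 2 and the graph is connected, so G is the 8-cycle C_8. The automorphisms of the 8-cycle are exactly the symmetries of a regular 8-gon: the dihedral group D_8, |D_8| = 16.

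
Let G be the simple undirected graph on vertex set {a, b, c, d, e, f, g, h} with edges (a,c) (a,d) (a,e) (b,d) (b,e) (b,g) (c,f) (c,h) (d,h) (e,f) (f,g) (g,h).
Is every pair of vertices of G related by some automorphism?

Yes

G is 3-regular and bipartite on 2^3 = 8 vertices with girth 4; it is the hypercube graph Q_3. Aut(Q_3) consists of the signed permutations of the 3 coordinate axes: 3! permutations times 2^3 sign flips, so |Aut| = 2^3·3! = 48. This group acts transitively on the 8 vertices.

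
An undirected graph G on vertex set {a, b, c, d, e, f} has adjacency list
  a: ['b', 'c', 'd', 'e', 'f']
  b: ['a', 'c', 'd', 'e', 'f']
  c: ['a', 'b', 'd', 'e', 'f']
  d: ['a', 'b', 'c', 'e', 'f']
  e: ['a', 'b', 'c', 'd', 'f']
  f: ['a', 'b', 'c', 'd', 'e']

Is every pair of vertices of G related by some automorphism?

Yes

All 6 vertices are pairwise adjacent: G = K_6. Every bijection on the vertex set is an automorphism of K_6; hence Aut(K_6) ≅ S_6, order 720. This group acts transitively on the 6 vertices.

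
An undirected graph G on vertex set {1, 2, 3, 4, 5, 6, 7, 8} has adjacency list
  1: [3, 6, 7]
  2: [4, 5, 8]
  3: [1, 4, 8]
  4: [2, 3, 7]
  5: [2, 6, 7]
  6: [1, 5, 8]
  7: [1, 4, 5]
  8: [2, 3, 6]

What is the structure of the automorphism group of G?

the hyperoctahedral group B_3

G is 3-regular and bipartite on 2^3 = 8 vertices with girth 4; it is the hypercube graph Q_3. The symmetry group of the 3-cube is the hyperoctahedral group B_3 = Z_2 ≀ S_3, of order 2^3·3! = 48.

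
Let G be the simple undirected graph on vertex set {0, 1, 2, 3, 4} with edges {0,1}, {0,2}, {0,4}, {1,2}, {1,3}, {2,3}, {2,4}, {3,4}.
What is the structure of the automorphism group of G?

D_4

Vertex 2 is the unique vertex of degree 4; the remaining 4 vertices each have degree 3 and induce a cycle, so G is the wheel on 5 vertices with hub 2. Every automorphism fixes the hub and acts on the rim 4-cycle, so Aut(G) ≅ Aut(C_4) = D_4 of order 8.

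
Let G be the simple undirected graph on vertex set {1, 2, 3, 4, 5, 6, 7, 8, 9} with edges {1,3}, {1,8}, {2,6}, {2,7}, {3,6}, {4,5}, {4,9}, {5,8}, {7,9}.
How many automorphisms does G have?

18

Every vertex has degree 2 and the graph is connected, so G is the 9-cycle C_9. C_9 has 9 rotations and 9 reflections, so Aut(C_9) ≅ D_9 of order 18.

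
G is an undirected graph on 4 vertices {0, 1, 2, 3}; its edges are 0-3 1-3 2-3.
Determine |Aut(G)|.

6

Vertex 3 has degree 3 and every other vertex has degree 1, so G is the star K_{1,3} with centre 3. The 3 leaves are pairwise interchangeable while the centre is fixed, giving Aut(G) = S_3.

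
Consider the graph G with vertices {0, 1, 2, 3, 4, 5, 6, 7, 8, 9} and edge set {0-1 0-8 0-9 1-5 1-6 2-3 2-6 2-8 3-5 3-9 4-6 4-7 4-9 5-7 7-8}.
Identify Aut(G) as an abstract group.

S_5

G is 3-regular on 10 vertices with no triangles and no 4-cycles (girth 5): this is the Petersen graph. It is a classical fact that the Petersen graph has automorphism group S_5 (order 120), arising from its description as the Kneser graph K(5,2).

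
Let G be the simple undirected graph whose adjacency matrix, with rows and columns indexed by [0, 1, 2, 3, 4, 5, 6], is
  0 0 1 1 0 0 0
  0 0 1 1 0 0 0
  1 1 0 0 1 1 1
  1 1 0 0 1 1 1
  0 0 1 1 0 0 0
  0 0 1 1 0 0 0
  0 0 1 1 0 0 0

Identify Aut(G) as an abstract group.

The vertices split by degree into {2, 3} (degree 5) and {0, 1, 4, 5, 6} (degree 2); every edge runs between the two parts, so G is the complete bipartite graph K_{2,5}. The parts have unequal sizes, so no automorphism swaps them; each part is permuted independently, giving S_5 × S_2 of order 5!·2! = 240.

S_5 × S_2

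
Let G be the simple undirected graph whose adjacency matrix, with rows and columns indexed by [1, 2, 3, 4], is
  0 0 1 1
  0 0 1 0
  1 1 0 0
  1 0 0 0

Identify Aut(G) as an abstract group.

The degree sequence is [2, 1, 2, 1]; the two degree-1 vertices 2 and 4 are the ends of a path, so G = P_4. The only nontrivial automorphism of a path is the end-to-end reflection, so Aut(G) ≅ Z_2.

Z_2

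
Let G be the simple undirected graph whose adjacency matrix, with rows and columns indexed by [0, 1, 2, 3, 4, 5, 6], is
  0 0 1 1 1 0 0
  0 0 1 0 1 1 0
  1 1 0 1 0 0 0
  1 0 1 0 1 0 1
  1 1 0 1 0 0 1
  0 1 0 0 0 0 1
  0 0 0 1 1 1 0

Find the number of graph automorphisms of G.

1

The degree sequence is [3, 3, 3, 4, 4, 2, 3]. Checking the degree-preserving permutations of the vertex set shows that none except the identity preserves every edge, so Aut(G) is trivial.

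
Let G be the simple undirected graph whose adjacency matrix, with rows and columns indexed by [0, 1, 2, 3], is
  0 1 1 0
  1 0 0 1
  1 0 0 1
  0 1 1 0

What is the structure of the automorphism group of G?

Every vertex has degree 2 and the graph is connected, so G is the 4-cycle C_4. The automorphisms of the 4-cycle are exactly the symmetries of a regular 4-gon: the dihedral group D_4, |D_4| = 8.

D_4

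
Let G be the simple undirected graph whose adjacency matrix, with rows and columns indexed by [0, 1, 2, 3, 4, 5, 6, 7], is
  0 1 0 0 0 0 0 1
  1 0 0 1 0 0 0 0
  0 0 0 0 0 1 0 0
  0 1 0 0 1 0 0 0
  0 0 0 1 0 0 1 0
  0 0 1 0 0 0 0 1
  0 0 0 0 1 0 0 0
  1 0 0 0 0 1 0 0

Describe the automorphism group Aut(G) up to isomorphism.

The degree sequence is [2, 2, 1, 2, 2, 2, 1, 2]; the two degree-1 vertices 2 and 6 are the ends of a path, so G = P_8. A path has exactly one nontrivial symmetry — reversal — giving Aut(G) of order 2.

Z_2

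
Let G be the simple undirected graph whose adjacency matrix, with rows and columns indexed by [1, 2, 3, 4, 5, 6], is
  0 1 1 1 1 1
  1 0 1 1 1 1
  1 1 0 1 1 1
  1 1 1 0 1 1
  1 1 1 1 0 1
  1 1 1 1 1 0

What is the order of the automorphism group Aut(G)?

720

Every vertex has degree 5, so G is the complete graph K_6. Any permutation of the 6 vertices preserves K_6, so Aut(K_6) = S_6 of order 6! = 720.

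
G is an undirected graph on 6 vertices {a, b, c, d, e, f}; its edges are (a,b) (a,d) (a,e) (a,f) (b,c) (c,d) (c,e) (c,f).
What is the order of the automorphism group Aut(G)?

48

The vertices split by degree into {a, c} (degree 4) and {b, d, e, f} (degree 2); every edge runs between the two parts, so G is the complete bipartite graph K_{2,4}. Automorphisms preserve the bipartition setwise (since the parts differ in size) and act as S_4 × S_2 within it; |Aut| = 48.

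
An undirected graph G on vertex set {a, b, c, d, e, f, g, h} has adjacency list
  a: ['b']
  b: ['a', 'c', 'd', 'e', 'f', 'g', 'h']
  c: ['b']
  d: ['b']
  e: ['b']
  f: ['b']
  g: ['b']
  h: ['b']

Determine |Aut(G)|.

Vertex b has degree 7 and every other vertex has degree 1, so G is the star K_{1,7} with centre b. Any automorphism fixes the centre and permutes the 7 leaves freely, so Aut(G) ≅ S_7 of order 7! = 5040.

5040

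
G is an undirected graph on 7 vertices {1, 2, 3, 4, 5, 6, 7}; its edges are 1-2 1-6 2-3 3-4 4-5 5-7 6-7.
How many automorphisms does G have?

G is 2-regular and connected on 7 vertices, i.e. the cycle C_7. C_7 has 7 rotations and 7 reflections, so Aut(C_7) ≅ D_7 of order 14.

14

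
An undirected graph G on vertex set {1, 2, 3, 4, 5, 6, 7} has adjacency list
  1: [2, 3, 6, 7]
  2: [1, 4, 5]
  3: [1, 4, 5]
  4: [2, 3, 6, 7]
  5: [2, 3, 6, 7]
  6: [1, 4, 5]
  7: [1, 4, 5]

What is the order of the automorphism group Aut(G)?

The vertices split by degree into {1, 4, 5} (degree 4) and {2, 3, 6, 7} (degree 3); every edge runs between the two parts, so G is the complete bipartite graph K_{3,4}. The parts have unequal sizes, so no automorphism swaps them; each part is permuted independently, giving S_4 × S_3 of order 4!·3! = 144.

144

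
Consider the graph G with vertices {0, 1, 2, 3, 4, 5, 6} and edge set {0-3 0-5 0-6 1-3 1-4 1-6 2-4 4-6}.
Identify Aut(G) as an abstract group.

The degree sequence is [3, 3, 1, 2, 3, 1, 3]. Checking the degree-preserving permutations of the vertex set shows that none except the identity preserves every edge, so Aut(G) is trivial.

the trivial group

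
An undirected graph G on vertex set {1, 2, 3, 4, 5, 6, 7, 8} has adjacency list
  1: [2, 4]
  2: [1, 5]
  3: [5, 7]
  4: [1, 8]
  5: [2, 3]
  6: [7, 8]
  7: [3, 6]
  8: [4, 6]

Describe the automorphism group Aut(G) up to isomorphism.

D_8

Every vertex has degree 2 and the graph is connected, so G is the 8-cycle C_8. C_8 has 8 rotations and 8 reflections, so Aut(C_8) ≅ D_8 of order 16.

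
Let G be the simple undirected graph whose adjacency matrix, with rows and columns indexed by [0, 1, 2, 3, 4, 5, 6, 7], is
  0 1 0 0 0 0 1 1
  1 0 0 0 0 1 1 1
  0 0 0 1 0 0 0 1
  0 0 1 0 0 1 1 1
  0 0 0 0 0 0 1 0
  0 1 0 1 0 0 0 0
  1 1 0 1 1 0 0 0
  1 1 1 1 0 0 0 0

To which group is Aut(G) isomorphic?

1

The degree sequence is [3, 4, 2, 4, 1, 2, 4, 4]. Checking the degree-preserving permutations of the vertex set shows that none except the identity preserves every edge, so Aut(G) is trivial.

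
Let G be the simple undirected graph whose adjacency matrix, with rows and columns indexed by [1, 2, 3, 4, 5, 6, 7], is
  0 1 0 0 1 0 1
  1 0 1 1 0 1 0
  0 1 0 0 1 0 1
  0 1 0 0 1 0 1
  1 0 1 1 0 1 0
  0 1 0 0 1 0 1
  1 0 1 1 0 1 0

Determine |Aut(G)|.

The vertices split by degree into {2, 5, 7} (degree 4) and {1, 3, 4, 6} (degree 3); every edge runs between the two parts, so G is the complete bipartite graph K_{3,4}. The parts have unequal sizes, so no automorphism swaps them; each part is permuted independently, giving S_3 × S_4 of order 3!·4! = 144.

144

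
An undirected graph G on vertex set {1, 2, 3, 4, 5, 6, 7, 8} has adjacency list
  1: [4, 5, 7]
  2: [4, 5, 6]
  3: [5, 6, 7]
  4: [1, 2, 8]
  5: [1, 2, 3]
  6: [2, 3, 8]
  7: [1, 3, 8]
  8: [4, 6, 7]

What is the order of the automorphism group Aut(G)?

48

G is 3-regular and bipartite on 2^3 = 8 vertices with girth 4; it is the hypercube graph Q_3. The symmetry group of the 3-cube is the hyperoctahedral group B_3 = Z_2 ≀ S_3, of order 2^3·3! = 48.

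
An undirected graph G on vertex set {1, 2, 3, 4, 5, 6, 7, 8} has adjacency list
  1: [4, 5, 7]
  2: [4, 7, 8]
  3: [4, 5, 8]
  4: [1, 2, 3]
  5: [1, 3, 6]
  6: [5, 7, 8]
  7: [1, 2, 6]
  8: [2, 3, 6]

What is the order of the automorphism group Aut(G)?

G is 3-regular and bipartite on 2^3 = 8 vertices with girth 4; it is the hypercube graph Q_3. The symmetry group of the 3-cube is the hyperoctahedral group B_3 = Z_2 ≀ S_3, of order 2^3·3! = 48.

48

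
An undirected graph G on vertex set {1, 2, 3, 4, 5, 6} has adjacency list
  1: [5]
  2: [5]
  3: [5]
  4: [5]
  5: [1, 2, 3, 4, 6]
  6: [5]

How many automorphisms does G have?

Vertex 5 has degree 5 and every other vertex has degree 1, so G is the star K_{1,5} with centre 5. The 5 leaves are pairwise interchangeable while the centre is fixed, giving Aut(G) = S_5.

120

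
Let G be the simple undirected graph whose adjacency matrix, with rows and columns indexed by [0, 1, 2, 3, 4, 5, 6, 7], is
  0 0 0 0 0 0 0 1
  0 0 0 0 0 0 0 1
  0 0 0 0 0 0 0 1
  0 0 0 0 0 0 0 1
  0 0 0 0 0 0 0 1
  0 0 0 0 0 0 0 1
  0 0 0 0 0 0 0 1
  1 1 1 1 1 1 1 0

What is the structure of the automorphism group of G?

S_7

Vertex 7 has degree 7 and every other vertex has degree 1, so G is the star K_{1,7} with centre 7. Any automorphism fixes the centre and permutes the 7 leaves freely, so Aut(G) ≅ S_7 of order 7! = 5040.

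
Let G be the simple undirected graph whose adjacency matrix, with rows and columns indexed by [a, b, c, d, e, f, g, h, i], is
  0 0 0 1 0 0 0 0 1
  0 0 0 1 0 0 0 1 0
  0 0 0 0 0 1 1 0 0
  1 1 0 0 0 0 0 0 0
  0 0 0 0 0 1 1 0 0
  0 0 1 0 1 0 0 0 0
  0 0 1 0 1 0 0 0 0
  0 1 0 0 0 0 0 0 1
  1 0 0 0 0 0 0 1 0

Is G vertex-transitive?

G has two connected components, {a, b, d, h, i} and {c, e, f, g}; each is 2-regular, so G = C_5 ⊔ C_4. The orbit of a under Aut(G) is {a, b, d, h, i}, which does not contain c, so G is not vertex-transitive.

No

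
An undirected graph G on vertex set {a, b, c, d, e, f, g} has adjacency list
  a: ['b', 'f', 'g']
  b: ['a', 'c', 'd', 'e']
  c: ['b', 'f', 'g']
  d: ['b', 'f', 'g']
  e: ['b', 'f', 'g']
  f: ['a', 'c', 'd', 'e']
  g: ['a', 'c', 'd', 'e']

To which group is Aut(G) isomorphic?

S_4 × S_3

The vertices split by degree into {b, f, g} (degree 4) and {a, c, d, e} (degree 3); every edge runs between the two parts, so G is the complete bipartite graph K_{3,4}. Automorphisms preserve the bipartition setwise (since the parts differ in size) and act as S_4 × S_3 within it; |Aut| = 144.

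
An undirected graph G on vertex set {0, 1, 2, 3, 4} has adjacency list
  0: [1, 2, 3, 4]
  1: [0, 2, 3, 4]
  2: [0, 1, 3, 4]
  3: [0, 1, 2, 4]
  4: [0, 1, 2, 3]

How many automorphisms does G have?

Every vertex has degree 4, so G is the complete graph K_5. Any permutation of the 5 vertices preserves K_5, so Aut(K_5) = S_5 of order 5! = 120.

120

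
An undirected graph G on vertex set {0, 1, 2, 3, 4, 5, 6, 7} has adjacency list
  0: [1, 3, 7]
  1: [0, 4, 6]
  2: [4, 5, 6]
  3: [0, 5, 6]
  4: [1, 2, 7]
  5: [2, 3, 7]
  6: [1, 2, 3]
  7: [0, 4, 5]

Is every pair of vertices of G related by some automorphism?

G is 3-regular and bipartite on 2^3 = 8 vertices with girth 4; it is the hypercube graph Q_3. The symmetry group of the 3-cube is the hyperoctahedral group B_3 = Z_2 ≀ S_3, of order 2^3·3! = 48. Under this action every vertex can be carried to every other, so G is vertex-transitive.

Yes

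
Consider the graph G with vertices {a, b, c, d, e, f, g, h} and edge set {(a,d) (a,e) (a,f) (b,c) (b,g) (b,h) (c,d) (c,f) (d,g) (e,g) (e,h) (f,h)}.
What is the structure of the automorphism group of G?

the hyperoctahedral group B_3

G is 3-regular and bipartite on 2^3 = 8 vertices with girth 4; it is the hypercube graph Q_3. Aut(Q_3) consists of the signed permutations of the 3 coordinate axes: 3! permutations times 2^3 sign flips, so |Aut| = 2^3·3! = 48.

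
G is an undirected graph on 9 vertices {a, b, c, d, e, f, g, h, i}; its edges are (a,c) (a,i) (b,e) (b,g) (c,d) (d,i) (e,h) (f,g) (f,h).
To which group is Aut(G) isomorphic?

G has two connected components, {b, e, f, g, h} and {a, c, d, i}; each is 2-regular, so G = C_5 ⊔ C_4. The components are non-isomorphic (different sizes), so Aut(G) = Aut(C_4) × Aut(C_5) = D_4 × D_5 of order 8·10 = 80.

D_4 × D_5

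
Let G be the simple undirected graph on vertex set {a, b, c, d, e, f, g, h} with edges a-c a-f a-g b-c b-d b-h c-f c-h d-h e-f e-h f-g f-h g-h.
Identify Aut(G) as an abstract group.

Degrees alone do not determine every vertex (e.g. a and b both have degree 3), but their neighbour-degree multisets differ: N(a) has degrees [3, 4, 5] while N(b) has degrees [2, 4, 6]. Repeating this refinement separates all vertices, so the only automorphism is the identity.

the trivial group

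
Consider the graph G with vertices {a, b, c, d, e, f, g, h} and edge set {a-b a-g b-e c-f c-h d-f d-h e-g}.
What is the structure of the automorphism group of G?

G has two connected components, {a, b, e, g} and {c, d, f, h}; each is 2-regular, so G = C_4 ⊔ C_4. With two isomorphic components, Aut(G) = Aut(C_4) ≀ S_2 = (D_4 × D_4) ⋊ Z_2: permute each cycle by D_4, then optionally swap the two cycles. Order 2·(2·4)² = 128.

D_4 ≀ Z_2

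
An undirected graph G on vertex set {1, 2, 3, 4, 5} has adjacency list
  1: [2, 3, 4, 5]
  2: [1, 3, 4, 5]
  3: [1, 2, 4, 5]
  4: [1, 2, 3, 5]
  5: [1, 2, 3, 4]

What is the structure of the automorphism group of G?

the symmetric group on 5 letters

Every vertex has degree 4, so G is the complete graph K_5. Every bijection on the vertex set is an automorphism of K_5; hence Aut(K_5) ≅ S_5, order 120.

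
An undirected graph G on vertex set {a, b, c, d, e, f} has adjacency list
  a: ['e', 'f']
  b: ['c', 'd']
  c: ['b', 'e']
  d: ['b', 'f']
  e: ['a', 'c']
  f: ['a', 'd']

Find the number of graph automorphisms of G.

G is 2-regular and connected on 6 vertices, i.e. the cycle C_6. The automorphisms of the 6-cycle are exactly the symmetries of a regular 6-gon: the dihedral group D_6, |D_6| = 12.

12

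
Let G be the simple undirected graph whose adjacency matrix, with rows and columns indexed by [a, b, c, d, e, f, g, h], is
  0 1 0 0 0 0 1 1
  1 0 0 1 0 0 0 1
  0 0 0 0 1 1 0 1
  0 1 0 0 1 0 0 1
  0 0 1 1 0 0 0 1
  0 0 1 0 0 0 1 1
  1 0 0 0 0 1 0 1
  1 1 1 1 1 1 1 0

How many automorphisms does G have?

Vertex h is the unique vertex of degree 7; the remaining 7 vertices each have degree 3 and induce a cycle, so G is the wheel on 8 vertices with hub h. With the hub fixed, the remaining symmetry is that of the rim cycle C_7, giving the dihedral group D_7.

14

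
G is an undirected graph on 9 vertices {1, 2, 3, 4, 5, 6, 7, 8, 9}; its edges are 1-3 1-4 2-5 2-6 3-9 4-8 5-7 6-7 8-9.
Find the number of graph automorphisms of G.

80

G has two connected components, {1, 3, 4, 8, 9} and {2, 5, 6, 7}; each is 2-regular, so G = C_5 ⊔ C_4. The components are non-isomorphic (different sizes), so Aut(G) = Aut(C_4) × Aut(C_5) = D_4 × D_5 of order 8·10 = 80.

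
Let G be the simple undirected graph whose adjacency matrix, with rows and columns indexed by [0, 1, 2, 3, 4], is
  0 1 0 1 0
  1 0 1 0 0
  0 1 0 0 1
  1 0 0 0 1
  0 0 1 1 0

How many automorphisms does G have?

10

Every vertex has degree 2 and the graph is connected, so G is the 5-cycle C_5. C_5 has 5 rotations and 5 reflections, so Aut(C_5) ≅ D_5 of order 10.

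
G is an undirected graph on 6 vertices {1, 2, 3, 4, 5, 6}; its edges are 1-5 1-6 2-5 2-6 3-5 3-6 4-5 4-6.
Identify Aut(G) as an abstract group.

The vertices split by degree into {5, 6} (degree 4) and {1, 2, 3, 4} (degree 2); every edge runs between the two parts, so G is the complete bipartite graph K_{2,4}. Automorphisms preserve the bipartition setwise (since the parts differ in size) and act as S_4 × S_2 within it; |Aut| = 48.

S_4 × S_2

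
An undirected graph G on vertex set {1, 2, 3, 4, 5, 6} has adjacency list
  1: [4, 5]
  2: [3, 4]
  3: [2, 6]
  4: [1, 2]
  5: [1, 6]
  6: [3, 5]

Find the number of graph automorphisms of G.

12

G is 2-regular and connected on 6 vertices, i.e. the cycle C_6. C_6 has 6 rotations and 6 reflections, so Aut(C_6) ≅ D_6 of order 12.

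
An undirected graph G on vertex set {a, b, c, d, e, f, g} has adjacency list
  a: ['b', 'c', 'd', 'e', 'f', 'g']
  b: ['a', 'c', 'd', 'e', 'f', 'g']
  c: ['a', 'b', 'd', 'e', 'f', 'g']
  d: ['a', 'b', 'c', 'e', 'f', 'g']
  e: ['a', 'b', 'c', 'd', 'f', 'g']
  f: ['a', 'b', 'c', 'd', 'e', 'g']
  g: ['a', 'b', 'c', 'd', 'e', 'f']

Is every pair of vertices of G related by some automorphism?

Every vertex has degree 6, so G is the complete graph K_7. Any permutation of the 7 vertices preserves K_7, so Aut(K_7) = S_7 of order 7! = 5040. Under this action every vertex can be carried to every other, so G is vertex-transitive.

Yes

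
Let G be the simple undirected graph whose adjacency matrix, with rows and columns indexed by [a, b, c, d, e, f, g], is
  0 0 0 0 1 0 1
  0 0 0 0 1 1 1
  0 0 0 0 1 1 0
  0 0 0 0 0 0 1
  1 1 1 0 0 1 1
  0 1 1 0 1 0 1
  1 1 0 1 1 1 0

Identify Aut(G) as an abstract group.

Degrees alone do not determine every vertex (e.g. a and c both have degree 2), but their neighbour-degree multisets differ: N(a) has degrees [5, 5] while N(c) has degrees [4, 5]. Repeating this refinement separates all vertices, so the only automorphism is the identity.

1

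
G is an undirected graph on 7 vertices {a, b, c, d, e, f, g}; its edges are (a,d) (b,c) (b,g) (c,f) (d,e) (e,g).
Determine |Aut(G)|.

2

The degree sequence is [1, 2, 2, 2, 2, 1, 2]; the two degree-1 vertices a and f are the ends of a path, so G = P_7. A path has exactly one nontrivial symmetry — reversal — giving Aut(G) of order 2.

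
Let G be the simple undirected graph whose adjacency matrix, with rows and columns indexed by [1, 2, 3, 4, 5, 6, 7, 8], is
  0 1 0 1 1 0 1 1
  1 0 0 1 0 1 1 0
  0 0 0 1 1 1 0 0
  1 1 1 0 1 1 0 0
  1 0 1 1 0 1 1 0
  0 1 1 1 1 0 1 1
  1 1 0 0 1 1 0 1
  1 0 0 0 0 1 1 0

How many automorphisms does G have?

The degree sequence is [5, 4, 3, 5, 5, 6, 5, 3]. Checking the degree-preserving permutations of the vertex set shows that none except the identity preserves every edge, so Aut(G) is trivial.

1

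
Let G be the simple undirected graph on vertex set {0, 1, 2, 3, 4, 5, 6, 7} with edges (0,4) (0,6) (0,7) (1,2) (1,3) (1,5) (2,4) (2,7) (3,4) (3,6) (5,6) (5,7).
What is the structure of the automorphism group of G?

the hyperoctahedral group B_3

G is 3-regular and bipartite on 2^3 = 8 vertices with girth 4; it is the hypercube graph Q_3. The symmetry group of the 3-cube is the hyperoctahedral group B_3 = Z_2 ≀ S_3, of order 2^3·3! = 48.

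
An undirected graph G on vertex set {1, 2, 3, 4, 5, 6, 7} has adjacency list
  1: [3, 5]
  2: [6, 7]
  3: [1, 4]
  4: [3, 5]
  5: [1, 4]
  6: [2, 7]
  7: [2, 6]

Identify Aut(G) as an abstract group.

G has two connected components, {1, 3, 4, 5} and {2, 6, 7}; each is 2-regular, so G = C_4 ⊔ C_3. No automorphism exchanges components of different sizes, hence Aut(G) is the direct product D_3 × D_4, order 48.

D_3 × D_4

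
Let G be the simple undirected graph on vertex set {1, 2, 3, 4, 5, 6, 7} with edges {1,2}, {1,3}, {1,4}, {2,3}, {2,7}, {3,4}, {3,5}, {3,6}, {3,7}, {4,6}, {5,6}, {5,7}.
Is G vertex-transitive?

No

Vertex 3 is the only vertex of degree 6, so every automorphism fixes it; G is not vertex-transitive.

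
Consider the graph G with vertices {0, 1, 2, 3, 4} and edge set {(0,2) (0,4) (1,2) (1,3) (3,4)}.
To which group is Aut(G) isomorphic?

G is 2-regular and connected on 5 vertices, i.e. the cycle C_5. The automorphisms of the 5-cycle are exactly the symmetries of a regular 5-gon: the dihedral group D_5, |D_5| = 10.

D_5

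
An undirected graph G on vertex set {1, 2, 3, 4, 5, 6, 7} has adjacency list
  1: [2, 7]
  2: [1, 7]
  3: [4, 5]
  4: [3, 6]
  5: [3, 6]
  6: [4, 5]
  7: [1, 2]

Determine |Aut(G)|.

48

G has two connected components, {3, 4, 5, 6} and {1, 2, 7}; each is 2-regular, so G = C_4 ⊔ C_3. The components are non-isomorphic (different sizes), so Aut(G) = Aut(C_3) × Aut(C_4) = D_3 × D_4 of order 6·8 = 48.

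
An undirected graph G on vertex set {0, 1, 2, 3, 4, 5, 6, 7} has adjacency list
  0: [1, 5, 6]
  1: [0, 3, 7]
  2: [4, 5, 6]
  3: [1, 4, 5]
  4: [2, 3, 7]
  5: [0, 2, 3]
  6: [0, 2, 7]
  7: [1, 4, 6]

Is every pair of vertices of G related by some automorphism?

Yes

G is 3-regular and bipartite on 2^3 = 8 vertices with girth 4; it is the hypercube graph Q_3. The symmetry group of the 3-cube is the hyperoctahedral group B_3 = Z_2 ≀ S_3, of order 2^3·3! = 48. This group acts transitively on the 8 vertices.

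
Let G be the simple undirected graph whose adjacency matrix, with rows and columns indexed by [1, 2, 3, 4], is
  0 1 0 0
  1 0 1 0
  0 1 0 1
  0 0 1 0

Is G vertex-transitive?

Automorphisms preserve degree, but G has vertices of degree 1 and vertices of degree 2; no automorphism maps one to the other, so G is not vertex-transitive.

No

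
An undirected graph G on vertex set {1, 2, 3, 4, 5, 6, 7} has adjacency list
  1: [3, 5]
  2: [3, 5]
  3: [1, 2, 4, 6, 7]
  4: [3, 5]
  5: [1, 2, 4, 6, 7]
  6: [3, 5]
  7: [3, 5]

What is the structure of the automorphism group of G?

S_5 × S_2

The vertices split by degree into {3, 5} (degree 5) and {1, 2, 4, 6, 7} (degree 2); every edge runs between the two parts, so G is the complete bipartite graph K_{2,5}. Automorphisms preserve the bipartition setwise (since the parts differ in size) and act as S_5 × S_2 within it; |Aut| = 240.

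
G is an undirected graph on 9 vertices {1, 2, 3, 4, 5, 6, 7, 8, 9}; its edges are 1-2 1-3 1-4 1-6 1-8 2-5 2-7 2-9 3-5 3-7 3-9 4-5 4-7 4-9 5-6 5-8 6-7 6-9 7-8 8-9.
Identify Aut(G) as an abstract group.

S_4 × S_5

The vertices split by degree into {1, 5, 7, 9} (degree 5) and {2, 3, 4, 6, 8} (degree 4); every edge runs between the two parts, so G is the complete bipartite graph K_{4,5}. Automorphisms preserve the bipartition setwise (since the parts differ in size) and act as S_4 × S_5 within it; |Aut| = 2880.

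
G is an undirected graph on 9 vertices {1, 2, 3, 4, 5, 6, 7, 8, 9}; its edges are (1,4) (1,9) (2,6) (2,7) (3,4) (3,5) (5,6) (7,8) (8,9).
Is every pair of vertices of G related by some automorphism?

Every vertex has degree 2 and the graph is connected, so G is the 9-cycle C_9. The automorphisms of the 9-cycle are exactly the symmetries of a regular 9-gon: the dihedral group D_9, |D_9| = 18. Under this action every vertex can be carried to every other, so G is vertex-transitive.

Yes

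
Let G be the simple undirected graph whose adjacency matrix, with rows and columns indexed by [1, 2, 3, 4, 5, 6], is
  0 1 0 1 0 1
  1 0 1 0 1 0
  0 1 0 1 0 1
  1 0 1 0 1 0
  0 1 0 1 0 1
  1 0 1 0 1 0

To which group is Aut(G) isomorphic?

G is 3-regular and bipartite with parts {2, 4, 6} and {1, 3, 5} (each part is independent and every cross-pair is an edge), so G = K_{3,3}. Each part can be permuted independently (S_3 × S_3) and the two equal-size parts can also be swapped, giving (S_3 × S_3) ⋊ Z_2 of order 2·(3!)² = 72.

(S_3 × S_3) ⋊ Z_2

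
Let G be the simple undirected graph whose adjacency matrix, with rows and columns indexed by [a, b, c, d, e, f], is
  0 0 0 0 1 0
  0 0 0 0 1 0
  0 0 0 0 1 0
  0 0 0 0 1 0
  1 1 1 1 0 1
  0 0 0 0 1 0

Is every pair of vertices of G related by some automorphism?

No

Vertex e is the only vertex of degree 5, so every automorphism fixes it; G is not vertex-transitive.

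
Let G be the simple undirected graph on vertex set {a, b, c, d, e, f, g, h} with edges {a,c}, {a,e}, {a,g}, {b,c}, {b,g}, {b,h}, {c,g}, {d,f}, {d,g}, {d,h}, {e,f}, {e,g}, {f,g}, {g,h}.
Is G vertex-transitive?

No

Vertex g is the only vertex of degree 7, so every automorphism fixes it; G is not vertex-transitive.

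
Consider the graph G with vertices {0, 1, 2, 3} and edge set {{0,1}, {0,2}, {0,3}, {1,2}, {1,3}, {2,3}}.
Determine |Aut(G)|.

Every vertex has degree 3, so G is the complete graph K_4. Any permutation of the 4 vertices preserves K_4, so Aut(K_4) = S_4 of order 4! = 24.

24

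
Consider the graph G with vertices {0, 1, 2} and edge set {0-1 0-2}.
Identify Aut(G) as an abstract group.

The degree sequence is [2, 1, 1]; the two degree-1 vertices 1 and 2 are the ends of a path, so G = P_3. The only nontrivial automorphism of a path is the end-to-end reflection, so Aut(G) ≅ Z_2.

C_2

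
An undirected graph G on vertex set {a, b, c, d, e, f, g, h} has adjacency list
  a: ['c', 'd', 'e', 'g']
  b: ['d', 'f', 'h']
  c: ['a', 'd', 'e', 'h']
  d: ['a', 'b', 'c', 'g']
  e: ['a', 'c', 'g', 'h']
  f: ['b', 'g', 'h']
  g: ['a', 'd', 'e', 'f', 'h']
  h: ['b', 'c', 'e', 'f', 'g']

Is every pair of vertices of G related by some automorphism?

No

Automorphisms preserve degree, but G has vertices of degree 3 and vertices of degree 5; no automorphism maps one to the other, so G is not vertex-transitive.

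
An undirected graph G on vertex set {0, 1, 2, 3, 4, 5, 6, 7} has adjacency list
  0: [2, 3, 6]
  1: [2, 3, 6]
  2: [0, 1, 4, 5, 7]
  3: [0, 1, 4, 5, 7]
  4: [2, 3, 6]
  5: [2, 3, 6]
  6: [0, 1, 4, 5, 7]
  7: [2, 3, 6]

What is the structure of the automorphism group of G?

S_3 × S_5

The vertices split by degree into {2, 3, 6} (degree 5) and {0, 1, 4, 5, 7} (degree 3); every edge runs between the two parts, so G is the complete bipartite graph K_{3,5}. Automorphisms preserve the bipartition setwise (since the parts differ in size) and act as S_3 × S_5 within it; |Aut| = 720.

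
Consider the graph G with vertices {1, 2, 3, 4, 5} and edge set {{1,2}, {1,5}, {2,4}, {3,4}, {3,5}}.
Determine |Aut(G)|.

G is 2-regular and connected on 5 vertices, i.e. the cycle C_5. The automorphisms of the 5-cycle are exactly the symmetries of a regular 5-gon: the dihedral group D_5, |D_5| = 10.

10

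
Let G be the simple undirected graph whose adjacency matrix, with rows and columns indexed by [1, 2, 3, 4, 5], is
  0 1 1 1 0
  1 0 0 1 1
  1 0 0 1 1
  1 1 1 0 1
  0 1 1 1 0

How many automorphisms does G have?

8

Vertex 4 is the unique vertex of degree 4; the remaining 4 vertices each have degree 3 and induce a cycle, so G is the wheel on 5 vertices with hub 4. Every automorphism fixes the hub and acts on the rim 4-cycle, so Aut(G) ≅ Aut(C_4) = D_4 of order 8.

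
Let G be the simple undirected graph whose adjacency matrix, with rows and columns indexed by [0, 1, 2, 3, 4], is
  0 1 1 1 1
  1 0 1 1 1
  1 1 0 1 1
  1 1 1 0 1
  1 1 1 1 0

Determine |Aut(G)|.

120

Every vertex has degree 4, so G is the complete graph K_5. Every bijection on the vertex set is an automorphism of K_5; hence Aut(K_5) ≅ S_5, order 120.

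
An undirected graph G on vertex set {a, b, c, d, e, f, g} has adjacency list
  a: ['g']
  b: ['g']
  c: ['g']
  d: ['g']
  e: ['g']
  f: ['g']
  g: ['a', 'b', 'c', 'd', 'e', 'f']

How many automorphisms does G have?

Vertex g has degree 6 and every other vertex has degree 1, so G is the star K_{1,6} with centre g. Any automorphism fixes the centre and permutes the 6 leaves freely, so Aut(G) ≅ S_6 of order 6! = 720.

720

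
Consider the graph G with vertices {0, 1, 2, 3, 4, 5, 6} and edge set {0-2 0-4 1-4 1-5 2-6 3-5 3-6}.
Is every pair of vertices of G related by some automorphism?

Every vertex has degree 2 and the graph is connected, so G is the 7-cycle C_7. C_7 has 7 rotations and 7 reflections, so Aut(C_7) ≅ D_7 of order 14. This group acts transitively on the 7 vertices.

Yes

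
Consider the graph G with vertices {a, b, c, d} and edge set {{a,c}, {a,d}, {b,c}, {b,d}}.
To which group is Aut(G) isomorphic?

the dihedral group of order 8

Every vertex has degree 2 and the graph is connected, so G is the 4-cycle C_4. The automorphisms of the 4-cycle are exactly the symmetries of a regular 4-gon: the dihedral group D_4, |D_4| = 8.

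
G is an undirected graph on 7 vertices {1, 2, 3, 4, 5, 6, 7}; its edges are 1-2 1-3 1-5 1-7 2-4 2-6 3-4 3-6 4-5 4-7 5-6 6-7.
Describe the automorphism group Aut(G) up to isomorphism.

The vertices split by degree into {1, 4, 6} (degree 4) and {2, 3, 5, 7} (degree 3); every edge runs between the two parts, so G is the complete bipartite graph K_{3,4}. The parts have unequal sizes, so no automorphism swaps them; each part is permuted independently, giving S_4 × S_3 of order 4!·3! = 144.

S_4 × S_3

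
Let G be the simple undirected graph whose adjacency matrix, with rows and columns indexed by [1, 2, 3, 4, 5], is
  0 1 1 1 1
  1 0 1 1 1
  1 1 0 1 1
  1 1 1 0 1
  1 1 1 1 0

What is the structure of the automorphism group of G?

All 5 vertices are pairwise adjacent: G = K_5. Every bijection on the vertex set is an automorphism of K_5; hence Aut(K_5) ≅ S_5, order 120.

the symmetric group on 5 letters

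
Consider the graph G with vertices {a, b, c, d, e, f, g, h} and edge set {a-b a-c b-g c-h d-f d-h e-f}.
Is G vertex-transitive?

Automorphisms preserve degree, but G has vertices of degree 1 and vertices of degree 2; no automorphism maps one to the other, so G is not vertex-transitive.

No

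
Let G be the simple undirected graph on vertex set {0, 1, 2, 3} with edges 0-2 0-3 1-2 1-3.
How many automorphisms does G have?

8

G is 2-regular and bipartite with parts {0, 1} and {2, 3} (each part is independent and every cross-pair is an edge), so G = K_{2,2}. Aut(K_{2,2}) is the wreath product S_2 ≀ Z_2: permute within each part, then optionally swap the parts; |Aut| = 2·(2!)² = 8.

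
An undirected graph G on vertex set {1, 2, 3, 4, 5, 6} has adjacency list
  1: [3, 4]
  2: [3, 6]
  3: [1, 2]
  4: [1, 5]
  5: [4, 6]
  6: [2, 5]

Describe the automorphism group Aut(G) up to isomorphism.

D_6

G is 2-regular and connected on 6 vertices, i.e. the cycle C_6. C_6 has 6 rotations and 6 reflections, so Aut(C_6) ≅ D_6 of order 12.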